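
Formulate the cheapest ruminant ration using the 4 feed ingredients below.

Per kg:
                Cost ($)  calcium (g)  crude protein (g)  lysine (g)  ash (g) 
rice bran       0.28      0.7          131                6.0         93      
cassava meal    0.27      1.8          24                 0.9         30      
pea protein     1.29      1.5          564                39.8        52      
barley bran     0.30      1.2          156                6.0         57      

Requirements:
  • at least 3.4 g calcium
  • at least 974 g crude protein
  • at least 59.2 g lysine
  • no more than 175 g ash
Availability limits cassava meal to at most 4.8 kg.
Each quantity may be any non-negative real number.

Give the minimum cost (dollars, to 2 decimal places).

$2.12

Set it up as a linear program. Let x1 = kg of rice bran, x2 = kg of cassava meal, x3 = kg of pea protein, x4 = kg of barley bran.
Minimize 0.28x1 + 0.27x2 + 1.29x3 + 0.3x4 subject to:
  0.7x1 + 1.8x2 + 1.5x3 + 1.2x4 ≥ 3.4   (calcium)
  131x1 + 24x2 + 564x3 + 156x4 ≥ 974   (crude protein)
  6x1 + 0.9x2 + 39.8x3 + 6x4 ≥ 59.2   (lysine)
  93x1 + 30x2 + 52x3 + 57x4 ≤ 175   (ash)
  x2 ≤ 4.8
  x1, x2, x3, x4 ≥ 0.
The optimal basis is {pea protein, barley bran}; rice bran, cassava meal drop out. The crude protein and lysine requirements are met with equality.
Solving gives x3 = 1.201, x4 = 1.903.
Objective = 1.29·1.201 + 0.3·1.903 = 2.1202.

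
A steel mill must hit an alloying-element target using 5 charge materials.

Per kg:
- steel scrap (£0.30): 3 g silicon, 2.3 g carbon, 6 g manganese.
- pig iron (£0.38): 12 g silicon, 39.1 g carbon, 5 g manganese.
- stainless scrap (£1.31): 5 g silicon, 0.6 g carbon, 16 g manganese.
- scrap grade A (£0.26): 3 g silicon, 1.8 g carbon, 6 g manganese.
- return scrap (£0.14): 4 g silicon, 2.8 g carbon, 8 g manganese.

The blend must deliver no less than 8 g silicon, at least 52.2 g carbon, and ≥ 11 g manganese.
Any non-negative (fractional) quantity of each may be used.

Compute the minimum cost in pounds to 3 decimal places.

£0.571

Let x1 = kg of steel scrap, x2 = kg of pig iron, x3 = kg of stainless scrap, x4 = kg of scrap grade A, x5 = kg of return scrap.
Minimise 0.3x1 + 0.38x2 + 1.31x3 + 0.26x4 + 0.14x5 with:
  3x1 + 12x2 + 5x3 + 3x4 + 4x5 ≥ 8   (silicon)
  2.3x1 + 39.1x2 + 0.6x3 + 1.8x4 + 2.8x5 ≥ 52.2   (carbon)
  6x1 + 5x2 + 16x3 + 6x4 + 8x5 ≥ 11   (manganese)
  x1, x2, x3, x4, x5 ≥ 0.
The optimal basis is {pig iron, return scrap}; steel scrap, stainless scrap, scrap grade A drop out. The carbon and manganese requirements are met with equality.
So pig iron = 1.295 kg, return scrap = 0.5659 kg.
Hence cost = 0.38·1.295 + 0.14·0.5659 = £0.57133.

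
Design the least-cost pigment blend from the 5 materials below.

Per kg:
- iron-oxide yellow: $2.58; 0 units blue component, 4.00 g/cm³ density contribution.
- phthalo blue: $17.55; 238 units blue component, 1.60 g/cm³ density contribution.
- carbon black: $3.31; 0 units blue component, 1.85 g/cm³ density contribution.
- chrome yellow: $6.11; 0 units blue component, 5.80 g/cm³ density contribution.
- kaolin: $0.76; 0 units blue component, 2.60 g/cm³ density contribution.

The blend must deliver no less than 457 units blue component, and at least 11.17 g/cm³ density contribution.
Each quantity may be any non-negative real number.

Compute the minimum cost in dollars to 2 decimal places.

Let x1 = kg of iron-oxide yellow, x2 = kg of phthalo blue, x3 = kg of carbon black, x4 = kg of chrome yellow, x5 = kg of kaolin.
Minimise 2.58x1 + 17.55x2 + 3.31x3 + 6.11x4 + 0.76x5 with:
  238x2 ≥ 457   (blue component)
  4x1 + 1.6x2 + 1.85x3 + 5.8x4 + 2.6x5 ≥ 11.17   (density contribution)
  x1, x2, x3, x4, x5 ≥ 0.
The optimal basis is {phthalo blue, kaolin}; iron-oxide yellow, carbon black, chrome yellow drop out. The blue component and density contribution requirements are met with equality.
Solving gives x2 = 1.9202, x5 = 3.1145.
Objective = 17.55·1.9202 + 0.76·3.1145 = 36.0665.

$36.07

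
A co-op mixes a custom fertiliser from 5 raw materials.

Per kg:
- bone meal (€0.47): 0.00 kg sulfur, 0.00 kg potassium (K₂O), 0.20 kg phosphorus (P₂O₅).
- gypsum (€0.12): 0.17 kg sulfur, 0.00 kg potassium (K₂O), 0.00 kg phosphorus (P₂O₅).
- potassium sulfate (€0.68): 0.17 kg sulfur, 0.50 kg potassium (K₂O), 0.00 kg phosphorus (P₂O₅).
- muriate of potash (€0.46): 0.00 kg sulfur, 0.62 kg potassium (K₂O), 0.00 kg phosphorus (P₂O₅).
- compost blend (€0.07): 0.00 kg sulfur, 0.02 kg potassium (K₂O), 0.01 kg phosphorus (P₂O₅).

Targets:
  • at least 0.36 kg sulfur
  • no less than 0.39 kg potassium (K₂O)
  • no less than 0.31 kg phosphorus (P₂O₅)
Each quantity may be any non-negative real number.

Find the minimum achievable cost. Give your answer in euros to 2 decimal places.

Set it up as a linear program. Let x1 = kg of bone meal, x2 = kg of gypsum, x3 = kg of potassium sulfate, x4 = kg of muriate of potash, x5 = kg of compost blend.
min 0.47x1 + 0.12x2 + 0.68x3 + 0.46x4 + 0.07x5 with:
  0.17x2 + 0.17x3 ≥ 0.36   (sulfur)
  0.5x3 + 0.62x4 + 0.02x5 ≥ 0.39   (potassium (K₂O))
  0.2x1 + 0.01x5 ≥ 0.31   (phosphorus (P₂O₅))
  x1, x2, x3, x4, x5 ≥ 0.
The cheapest feasible vertex uses only bone meal, gypsum, muriate of potash; potassium sulfate, compost blend are not used. There the sulfur, potassium (K₂O), phosphorus (P₂O₅) constraints are tight.
That vertex is x1 = 1.55, x2 = 2.118, x4 = 0.629.
Total cost: 0.47·1.55 + 0.12·2.118 + 0.46·0.629 = 1.2720.

€1.27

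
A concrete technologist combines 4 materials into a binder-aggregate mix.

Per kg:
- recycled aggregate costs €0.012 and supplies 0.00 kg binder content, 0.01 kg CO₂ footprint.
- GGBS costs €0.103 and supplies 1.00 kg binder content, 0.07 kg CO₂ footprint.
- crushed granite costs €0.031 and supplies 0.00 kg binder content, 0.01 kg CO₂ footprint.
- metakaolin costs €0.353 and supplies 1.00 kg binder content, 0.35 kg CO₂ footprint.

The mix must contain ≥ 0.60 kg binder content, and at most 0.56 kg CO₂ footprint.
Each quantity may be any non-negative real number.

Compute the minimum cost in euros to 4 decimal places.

€0.0618

Set it up as a linear program. Let x1 = kg of recycled aggregate, x2 = kg of GGBS, x3 = kg of crushed granite, x4 = kg of metakaolin.
Minimise 0.012x1 + 0.103x2 + 0.031x3 + 0.353x4 s.t.:
  1x2 + 1x4 ≥ 0.6   (binder content)
  0.01x1 + 0.07x2 + 0.01x3 + 0.35x4 ≤ 0.56   (CO₂ footprint)
  x1, x2, x3, x4 ≥ 0.
At the optimum only GGBS is positive (recycled aggregate, crushed granite, metakaolin = 0). There the binder content constraint is tight.
So GGBS = 0.6 kg.
Hence cost = 0.103·0.6 = €0.061800.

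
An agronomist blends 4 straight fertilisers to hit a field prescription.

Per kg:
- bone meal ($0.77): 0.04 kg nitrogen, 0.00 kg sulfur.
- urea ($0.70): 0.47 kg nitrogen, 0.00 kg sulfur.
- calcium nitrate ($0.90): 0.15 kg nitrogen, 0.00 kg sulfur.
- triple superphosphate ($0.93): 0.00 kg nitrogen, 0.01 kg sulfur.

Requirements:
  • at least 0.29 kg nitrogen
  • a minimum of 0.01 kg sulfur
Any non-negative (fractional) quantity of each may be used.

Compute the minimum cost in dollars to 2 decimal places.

$1.36

Let x1 = kg of bone meal, x2 = kg of urea, x3 = kg of calcium nitrate, x4 = kg of triple superphosphate.
Minimize 0.77x1 + 0.7x2 + 0.9x3 + 0.93x4 s.t.:
  0.04x1 + 0.47x2 + 0.15x3 ≥ 0.29   (nitrogen)
  0.01x4 ≥ 0.01   (sulfur)
  x1, x2, x3, x4 ≥ 0.
At the optimum only urea, triple superphosphate are positive (bone meal, calcium nitrate = 0). Binding constraints: nitrogen and sulfur.
Solving gives x2 = 0.617, x4 = 1.
Total cost: 0.7·0.617 + 0.93·1 = 1.3619.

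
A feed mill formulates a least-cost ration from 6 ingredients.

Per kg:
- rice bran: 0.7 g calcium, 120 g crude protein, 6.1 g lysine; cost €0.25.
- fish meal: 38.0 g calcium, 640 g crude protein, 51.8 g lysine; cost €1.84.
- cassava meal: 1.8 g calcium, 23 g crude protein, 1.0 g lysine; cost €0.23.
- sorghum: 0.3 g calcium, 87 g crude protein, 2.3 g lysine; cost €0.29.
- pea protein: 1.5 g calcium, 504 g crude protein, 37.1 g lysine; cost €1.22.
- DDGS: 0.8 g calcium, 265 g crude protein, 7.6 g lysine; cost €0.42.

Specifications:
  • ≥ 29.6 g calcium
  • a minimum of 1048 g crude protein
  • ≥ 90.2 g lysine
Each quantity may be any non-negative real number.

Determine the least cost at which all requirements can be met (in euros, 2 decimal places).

Let x1 = kg of rice bran, x2 = kg of fish meal, x3 = kg of cassava meal, x4 = kg of sorghum, x5 = kg of pea protein, x6 = kg of DDGS.
min 0.25x1 + 1.84x2 + 0.23x3 + 0.29x4 + 1.22x5 + 0.42x6 s.t.:
  0.7x1 + 38x2 + 1.8x3 + 0.3x4 + 1.5x5 + 0.8x6 ≥ 29.6   (calcium)
  120x1 + 640x2 + 23x3 + 87x4 + 504x5 + 265x6 ≥ 1048   (crude protein)
  6.1x1 + 51.8x2 + 1x3 + 2.3x4 + 37.1x5 + 7.6x6 ≥ 90.2   (lysine)
  x1, x2, x3, x4, x5, x6 ≥ 0.
The optimal basis is {fish meal, pea protein}; rice bran, cassava meal, sorghum, DDGS drop out. There the calcium and lysine constraints are tight.
That vertex is x2 = 0.7228, x5 = 1.422.
Objective = 1.84·0.7228 + 1.22·1.422 = 3.0648.

€3.06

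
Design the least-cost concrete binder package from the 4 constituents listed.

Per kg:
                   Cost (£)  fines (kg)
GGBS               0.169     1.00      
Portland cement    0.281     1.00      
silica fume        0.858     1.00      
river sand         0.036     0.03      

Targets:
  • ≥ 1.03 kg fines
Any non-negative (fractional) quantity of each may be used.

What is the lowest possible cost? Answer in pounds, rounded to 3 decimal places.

£0.174

Let x1 = kg of GGBS, x2 = kg of Portland cement, x3 = kg of silica fume, x4 = kg of river sand.
Minimise 0.169x1 + 0.281x2 + 0.858x3 + 0.036x4 with:
  1x1 + 1x2 + 1x3 + 0.03x4 ≥ 1.03   (fines)
  x1, x2, x3, x4 ≥ 0.
The minimum-cost mix takes nothing from Portland cement, silica fume, river sand — only GGBS. Binding constraint: fines.
So GGBS = 1.03 kg.
Hence cost = 0.169·1.03 = £0.17407.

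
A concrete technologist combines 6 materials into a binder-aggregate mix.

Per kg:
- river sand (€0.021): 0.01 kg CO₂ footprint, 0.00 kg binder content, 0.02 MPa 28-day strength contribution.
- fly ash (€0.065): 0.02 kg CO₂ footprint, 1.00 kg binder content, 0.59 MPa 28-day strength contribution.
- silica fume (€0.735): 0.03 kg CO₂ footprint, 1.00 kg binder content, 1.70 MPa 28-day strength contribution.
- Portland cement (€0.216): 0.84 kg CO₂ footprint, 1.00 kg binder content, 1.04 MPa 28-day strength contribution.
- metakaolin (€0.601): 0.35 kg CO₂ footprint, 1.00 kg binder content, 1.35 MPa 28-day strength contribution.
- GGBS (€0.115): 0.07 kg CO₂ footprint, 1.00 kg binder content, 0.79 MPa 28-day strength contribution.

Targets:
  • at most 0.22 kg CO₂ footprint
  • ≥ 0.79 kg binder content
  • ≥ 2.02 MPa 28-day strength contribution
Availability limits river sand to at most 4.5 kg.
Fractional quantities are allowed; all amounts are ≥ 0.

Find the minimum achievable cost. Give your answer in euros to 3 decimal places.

Set it up as a linear program. Let x1 = kg of river sand, x2 = kg of fly ash, x3 = kg of silica fume, x4 = kg of Portland cement, x5 = kg of metakaolin, x6 = kg of GGBS.
min 0.021x1 + 0.065x2 + 0.735x3 + 0.216x4 + 0.601x5 + 0.115x6 with:
  0.01x1 + 0.02x2 + 0.03x3 + 0.84x4 + 0.35x5 + 0.07x6 ≤ 0.22   (CO₂ footprint)
  1x2 + 1x3 + 1x4 + 1x5 + 1x6 ≥ 0.79   (binder content)
  0.02x1 + 0.59x2 + 1.7x3 + 1.04x4 + 1.35x5 + 0.79x6 ≥ 2.02   (28-day strength contribution)
  x1 ≤ 4.5
  x1, x2, x3, x4, x5, x6 ≥ 0.
The cheapest feasible vertex uses only fly ash; river sand, silica fume, Portland cement, metakaolin, GGBS are not used. The 28-day strength contribution requirement is met with equality.
Optimal quantities: fly ash = 3.424 kg.
Hence cost = 0.065·3.424 = €0.22256.

€0.223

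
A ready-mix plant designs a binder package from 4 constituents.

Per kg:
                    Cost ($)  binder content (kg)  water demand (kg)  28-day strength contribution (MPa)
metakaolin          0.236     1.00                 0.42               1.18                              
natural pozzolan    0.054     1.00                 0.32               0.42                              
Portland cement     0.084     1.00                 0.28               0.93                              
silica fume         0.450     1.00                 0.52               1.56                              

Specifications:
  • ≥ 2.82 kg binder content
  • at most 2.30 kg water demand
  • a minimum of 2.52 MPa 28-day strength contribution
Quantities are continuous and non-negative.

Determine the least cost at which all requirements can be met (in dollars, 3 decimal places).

$0.231

This is a linear program. Let x1 = kg of metakaolin, x2 = kg of natural pozzolan, x3 = kg of Portland cement, x4 = kg of silica fume.
Minimise 0.236x1 + 0.054x2 + 0.084x3 + 0.45x4 with:
  1x1 + 1x2 + 1x3 + 1x4 ≥ 2.82   (binder content)
  0.42x1 + 0.32x2 + 0.28x3 + 0.52x4 ≤ 2.3   (water demand)
  1.18x1 + 0.42x2 + 0.93x3 + 1.56x4 ≥ 2.52   (28-day strength contribution)
  x1, x2, x3, x4 ≥ 0.
At the optimum only natural pozzolan, Portland cement are positive (metakaolin, silica fume = 0). Binding constraints: binder content and 28-day strength contribution.
Solving gives x2 = 0.2012, x3 = 2.619.
Total cost: 0.054·0.2012 + 0.084·2.619 = 0.23086.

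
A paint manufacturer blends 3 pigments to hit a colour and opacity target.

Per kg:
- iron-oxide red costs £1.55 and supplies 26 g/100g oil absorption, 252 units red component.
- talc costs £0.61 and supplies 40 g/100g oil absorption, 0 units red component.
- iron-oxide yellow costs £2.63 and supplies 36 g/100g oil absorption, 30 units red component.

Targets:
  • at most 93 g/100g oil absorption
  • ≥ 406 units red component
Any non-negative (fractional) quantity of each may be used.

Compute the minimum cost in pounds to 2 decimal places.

Let x1 = kg of iron-oxide red, x2 = kg of talc, x3 = kg of iron-oxide yellow.
min 1.55x1 + 0.61x2 + 2.63x3 with:
  26x1 + 40x2 + 36x3 ≤ 93   (oil absorption)
  252x1 + 30x3 ≥ 406   (red component)
  x1, x2, x3 ≥ 0.
The minimum-cost mix takes nothing from talc, iron-oxide yellow — only iron-oxide red. Binding constraint: red component.
Solving gives x1 = 1.611.
Hence cost = 1.55·1.611 = £2.4971.

£2.50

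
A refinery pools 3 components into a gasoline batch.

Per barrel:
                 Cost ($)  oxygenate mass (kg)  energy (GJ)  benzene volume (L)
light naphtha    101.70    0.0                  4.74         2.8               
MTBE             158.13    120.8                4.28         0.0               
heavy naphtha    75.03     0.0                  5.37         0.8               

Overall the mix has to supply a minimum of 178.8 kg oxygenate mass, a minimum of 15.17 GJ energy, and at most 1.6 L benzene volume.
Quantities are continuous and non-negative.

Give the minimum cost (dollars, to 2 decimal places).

Let x1 = barrels of light naphtha, x2 = barrels of MTBE, x3 = barrels of heavy naphtha.
Minimize 101.7x1 + 158.13x2 + 75.03x3 s.t.:
  120.8x2 ≥ 178.8   (oxygenate mass)
  4.74x1 + 4.28x2 + 5.37x3 ≥ 15.17   (energy)
  2.8x1 + 0.8x3 ≤ 1.6   (benzene volume)
  x1, x2, x3 ≥ 0.
At the optimum only MTBE, heavy naphtha are positive (light naphtha = 0). Binding constraints: oxygenate mass and energy.
That vertex is x2 = 1.4801, x3 = 1.6453.
Cost = 158.13·1.4801 + 75.03·1.6453 = 357.4951.

$357.50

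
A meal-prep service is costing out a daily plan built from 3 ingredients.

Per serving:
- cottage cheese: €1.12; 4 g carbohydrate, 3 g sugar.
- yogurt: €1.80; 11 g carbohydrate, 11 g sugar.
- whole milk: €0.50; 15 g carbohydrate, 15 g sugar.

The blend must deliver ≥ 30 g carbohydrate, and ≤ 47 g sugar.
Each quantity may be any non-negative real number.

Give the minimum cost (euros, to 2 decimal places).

Set it up as a linear program. Let x1 = servings of cottage cheese, x2 = servings of yogurt, x3 = servings of whole milk.
Minimize 1.12x1 + 1.8x2 + 0.5x3 with:
  4x1 + 11x2 + 15x3 ≥ 30   (carbohydrate)
  3x1 + 11x2 + 15x3 ≤ 47   (sugar)
  x1, x2, x3 ≥ 0.
At the optimum only whole milk is positive (cottage cheese, yogurt = 0). The carbohydrate requirement is met with equality.
That vertex is x3 = 2.
Cost = 0.5·2 = 1.0000.

€1.00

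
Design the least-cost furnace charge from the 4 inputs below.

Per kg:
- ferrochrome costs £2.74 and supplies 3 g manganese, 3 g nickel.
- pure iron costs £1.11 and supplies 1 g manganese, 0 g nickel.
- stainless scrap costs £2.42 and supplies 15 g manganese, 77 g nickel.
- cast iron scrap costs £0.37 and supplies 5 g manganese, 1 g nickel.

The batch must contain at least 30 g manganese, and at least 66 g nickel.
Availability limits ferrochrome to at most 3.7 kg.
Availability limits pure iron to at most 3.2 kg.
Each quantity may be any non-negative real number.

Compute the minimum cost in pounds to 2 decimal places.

This is a linear program. Let x1 = kg of ferrochrome, x2 = kg of pure iron, x3 = kg of stainless scrap, x4 = kg of cast iron scrap.
Minimise 2.74x1 + 1.11x2 + 2.42x3 + 0.37x4 s.t.:
  3x1 + 1x2 + 15x3 + 5x4 ≥ 30   (manganese)
  3x1 + 77x3 + 1x4 ≥ 66   (nickel)
  x1 ≤ 3.7
  x2 ≤ 3.2
  x1, x2, x3, x4 ≥ 0.
The minimum-cost mix takes nothing from ferrochrome, pure iron — only stainless scrap, cast iron scrap. There the manganese and nickel constraints are tight.
Solving gives x3 = 0.8108, x4 = 3.568.
Cost = 2.42·0.8108 + 0.37·3.568 = 3.2823.

£3.28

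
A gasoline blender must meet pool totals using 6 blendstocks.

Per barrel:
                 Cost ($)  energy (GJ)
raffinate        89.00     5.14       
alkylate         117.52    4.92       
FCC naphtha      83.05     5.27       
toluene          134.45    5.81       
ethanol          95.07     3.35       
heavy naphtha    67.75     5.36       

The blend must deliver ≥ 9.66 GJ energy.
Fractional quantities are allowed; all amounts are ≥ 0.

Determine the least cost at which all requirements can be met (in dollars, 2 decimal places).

$122.10

This is a linear program. Let x1 = barrels of raffinate, x2 = barrels of alkylate, x3 = barrels of FCC naphtha, x4 = barrels of toluene, x5 = barrels of ethanol, x6 = barrels of heavy naphtha.
Minimize 89x1 + 117.52x2 + 83.05x3 + 134.45x4 + 95.07x5 + 67.75x6 subject to:
  5.14x1 + 4.92x2 + 5.27x3 + 5.81x4 + 3.35x5 + 5.36x6 ≥ 9.66   (energy)
  x1, x2, x3, x4, x5, x6 ≥ 0.
At the optimum only heavy naphtha is positive (raffinate, alkylate, FCC naphtha, toluene, ethanol = 0). Binding constraint: energy.
That vertex is x6 = 1.8022.
Objective = 67.75·1.8022 = 122.0991.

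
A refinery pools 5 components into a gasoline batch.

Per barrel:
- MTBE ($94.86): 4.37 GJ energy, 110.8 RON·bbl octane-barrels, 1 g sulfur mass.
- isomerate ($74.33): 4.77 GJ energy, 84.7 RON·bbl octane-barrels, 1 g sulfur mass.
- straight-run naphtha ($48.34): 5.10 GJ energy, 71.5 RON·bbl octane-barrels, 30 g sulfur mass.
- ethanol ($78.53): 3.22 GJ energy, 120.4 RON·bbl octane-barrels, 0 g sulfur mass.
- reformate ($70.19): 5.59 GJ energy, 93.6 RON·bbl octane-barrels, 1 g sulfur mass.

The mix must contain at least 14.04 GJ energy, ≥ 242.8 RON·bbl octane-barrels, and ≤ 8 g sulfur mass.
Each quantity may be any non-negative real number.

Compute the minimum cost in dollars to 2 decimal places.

$179.23

Set it up as a linear program. Let x1 = barrels of MTBE, x2 = barrels of isomerate, x3 = barrels of straight-run naphtha, x4 = barrels of ethanol, x5 = barrels of reformate.
min 94.86x1 + 74.33x2 + 48.34x3 + 78.53x4 + 70.19x5 subject to:
  4.37x1 + 4.77x2 + 5.1x3 + 3.22x4 + 5.59x5 ≥ 14.04   (energy)
  110.8x1 + 84.7x2 + 71.5x3 + 120.4x4 + 93.6x5 ≥ 242.8   (octane-barrels)
  1x1 + 1x2 + 30x3 + 1x5 ≤ 8   (sulfur mass)
  x1, x2, x3, x4, x5 ≥ 0.
At the optimum only straight-run naphtha, ethanol, reformate are positive (MTBE, isomerate = 0). There the energy, octane-barrels, sulfur mass constraints are tight.
So straight-run naphtha = 0.19177 barrels, ethanol = 0.15607 barrels, reformate = 2.2468 barrels.
Total cost: 48.34·0.19177 + 78.53·0.15607 + 70.19·2.2468 = 179.2292.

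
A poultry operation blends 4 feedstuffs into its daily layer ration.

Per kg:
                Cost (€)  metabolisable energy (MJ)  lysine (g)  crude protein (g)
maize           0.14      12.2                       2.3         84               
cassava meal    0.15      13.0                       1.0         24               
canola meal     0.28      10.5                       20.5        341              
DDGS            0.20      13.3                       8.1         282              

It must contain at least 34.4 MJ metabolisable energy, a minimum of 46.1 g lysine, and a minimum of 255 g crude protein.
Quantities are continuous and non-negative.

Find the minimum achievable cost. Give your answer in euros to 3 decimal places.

€0.735

Let x1 = kg of maize, x2 = kg of cassava meal, x3 = kg of canola meal, x4 = kg of DDGS.
Minimise 0.14x1 + 0.15x2 + 0.28x3 + 0.2x4 s.t.:
  12.2x1 + 13x2 + 10.5x3 + 13.3x4 ≥ 34.4   (metabolisable energy)
  2.3x1 + 1x2 + 20.5x3 + 8.1x4 ≥ 46.1   (lysine)
  84x1 + 24x2 + 341x3 + 282x4 ≥ 255   (crude protein)
  x1, x2, x3, x4 ≥ 0.
The minimum-cost mix takes nothing from maize, cassava meal — only canola meal, DDGS. The metabolisable energy and lysine requirements are met with equality.
Solving gives x3 = 1.783, x4 = 1.179.
Total cost: 0.28·1.783 + 0.2·1.179 = 0.73504.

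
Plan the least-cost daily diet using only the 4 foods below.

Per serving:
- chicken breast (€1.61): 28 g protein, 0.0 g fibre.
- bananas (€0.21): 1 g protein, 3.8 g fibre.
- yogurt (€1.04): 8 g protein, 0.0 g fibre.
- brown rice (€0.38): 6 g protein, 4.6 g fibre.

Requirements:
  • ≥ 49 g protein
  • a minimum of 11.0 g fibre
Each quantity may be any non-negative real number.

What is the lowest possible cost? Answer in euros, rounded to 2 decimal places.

€2.90

Let x1 = servings of chicken breast, x2 = servings of bananas, x3 = servings of yogurt, x4 = servings of brown rice.
min 1.61x1 + 0.21x2 + 1.04x3 + 0.38x4 s.t.:
  28x1 + 1x2 + 8x3 + 6x4 ≥ 49   (protein)
  3.8x2 + 4.6x4 ≥ 11   (fibre)
  x1, x2, x3, x4 ≥ 0.
At the optimum only chicken breast, brown rice are positive (bananas, yogurt = 0). The protein and fibre requirements are met with equality.
Solving gives x1 = 1.238, x4 = 2.391.
Total cost: 1.61·1.238 + 0.38·2.391 = 2.9018.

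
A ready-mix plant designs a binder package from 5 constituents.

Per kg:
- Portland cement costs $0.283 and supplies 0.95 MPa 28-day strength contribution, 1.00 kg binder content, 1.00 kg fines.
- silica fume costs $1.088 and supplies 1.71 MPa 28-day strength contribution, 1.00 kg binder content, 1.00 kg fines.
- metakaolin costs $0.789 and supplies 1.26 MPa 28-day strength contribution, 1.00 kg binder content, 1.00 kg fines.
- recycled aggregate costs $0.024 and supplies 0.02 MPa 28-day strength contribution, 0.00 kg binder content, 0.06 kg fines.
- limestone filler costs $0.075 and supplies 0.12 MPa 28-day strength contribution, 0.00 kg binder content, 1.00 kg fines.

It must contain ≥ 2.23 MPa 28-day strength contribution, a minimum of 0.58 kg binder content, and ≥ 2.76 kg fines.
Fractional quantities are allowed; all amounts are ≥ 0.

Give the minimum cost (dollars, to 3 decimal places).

Treat it as an LP. Let x1 = kg of Portland cement, x2 = kg of silica fume, x3 = kg of metakaolin, x4 = kg of recycled aggregate, x5 = kg of limestone filler.
min 0.283x1 + 1.088x2 + 0.789x3 + 0.024x4 + 0.075x5 subject to:
  0.95x1 + 1.71x2 + 1.26x3 + 0.02x4 + 0.12x5 ≥ 2.23   (28-day strength contribution)
  1x1 + 1x2 + 1x3 ≥ 0.58   (binder content)
  1x1 + 1x2 + 1x3 + 0.06x4 + 1x5 ≥ 2.76   (fines)
  x1, x2, x3, x4, x5 ≥ 0.
The cheapest feasible vertex uses only Portland cement, limestone filler; silica fume, metakaolin, recycled aggregate are not used. There the 28-day strength contribution and fines constraints are tight.
Optimal quantities: Portland cement = 2.288 kg, limestone filler = 0.4723 kg.
Total cost: 0.283·2.288 + 0.075·0.4723 = 0.68293.

$0.683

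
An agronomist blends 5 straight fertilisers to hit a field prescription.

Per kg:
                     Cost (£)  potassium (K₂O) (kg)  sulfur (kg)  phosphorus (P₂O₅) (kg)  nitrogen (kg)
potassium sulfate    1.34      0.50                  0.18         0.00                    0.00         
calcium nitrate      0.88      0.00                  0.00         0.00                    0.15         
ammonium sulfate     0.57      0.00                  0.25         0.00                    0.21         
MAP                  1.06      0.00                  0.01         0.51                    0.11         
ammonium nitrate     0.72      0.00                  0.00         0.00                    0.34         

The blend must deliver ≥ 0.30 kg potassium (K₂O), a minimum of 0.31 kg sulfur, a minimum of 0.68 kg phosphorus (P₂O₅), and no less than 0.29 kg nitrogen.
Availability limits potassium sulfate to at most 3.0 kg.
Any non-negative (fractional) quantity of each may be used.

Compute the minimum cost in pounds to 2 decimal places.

Let x1 = kg of potassium sulfate, x2 = kg of calcium nitrate, x3 = kg of ammonium sulfate, x4 = kg of MAP, x5 = kg of ammonium nitrate.
Minimise 1.34x1 + 0.88x2 + 0.57x3 + 1.06x4 + 0.72x5 with:
  0.5x1 ≥ 0.3   (potassium (K₂O))
  0.18x1 + 0.25x3 + 0.01x4 ≥ 0.31   (sulfur)
  0.51x4 ≥ 0.68   (phosphorus (P₂O₅))
  0.15x2 + 0.21x3 + 0.11x4 + 0.34x5 ≥ 0.29   (nitrogen)
  x1 ≤ 3
  x1, x2, x3, x4, x5 ≥ 0.
At the optimum only potassium sulfate, ammonium sulfate, MAP are positive (calcium nitrate, ammonium nitrate = 0). There the potassium (K₂O), sulfur, phosphorus (P₂O₅) constraints are tight.
Solving gives x1 = 0.6, x3 = 0.7547, x4 = 1.333.
Total cost: 1.34·0.6 + 0.57·0.7547 + 1.06·1.333 = 2.6472.

£2.65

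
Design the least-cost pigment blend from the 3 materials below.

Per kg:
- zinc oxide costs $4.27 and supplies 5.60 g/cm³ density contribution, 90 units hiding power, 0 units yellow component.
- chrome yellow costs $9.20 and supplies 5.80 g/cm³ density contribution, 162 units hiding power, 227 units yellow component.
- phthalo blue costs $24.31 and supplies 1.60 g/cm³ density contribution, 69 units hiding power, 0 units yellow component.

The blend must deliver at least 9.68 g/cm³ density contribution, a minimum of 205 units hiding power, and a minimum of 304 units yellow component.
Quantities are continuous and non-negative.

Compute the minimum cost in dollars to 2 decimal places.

Set it up as a linear program. Let x1 = kg of zinc oxide, x2 = kg of chrome yellow, x3 = kg of phthalo blue.
Minimise 4.27x1 + 9.2x2 + 24.31x3 subject to:
  5.6x1 + 5.8x2 + 1.6x3 ≥ 9.68   (density contribution)
  90x1 + 162x2 + 69x3 ≥ 205   (hiding power)
  227x2 ≥ 304   (yellow component)
  x1, x2, x3 ≥ 0.
The optimal basis is {zinc oxide, chrome yellow}; phthalo blue drops out. Binding constraints: density contribution and yellow component.
So zinc oxide = 0.3415 kg, chrome yellow = 1.339 kg.
Total cost: 4.27·0.3415 + 9.2·1.339 = 13.7770.

$13.78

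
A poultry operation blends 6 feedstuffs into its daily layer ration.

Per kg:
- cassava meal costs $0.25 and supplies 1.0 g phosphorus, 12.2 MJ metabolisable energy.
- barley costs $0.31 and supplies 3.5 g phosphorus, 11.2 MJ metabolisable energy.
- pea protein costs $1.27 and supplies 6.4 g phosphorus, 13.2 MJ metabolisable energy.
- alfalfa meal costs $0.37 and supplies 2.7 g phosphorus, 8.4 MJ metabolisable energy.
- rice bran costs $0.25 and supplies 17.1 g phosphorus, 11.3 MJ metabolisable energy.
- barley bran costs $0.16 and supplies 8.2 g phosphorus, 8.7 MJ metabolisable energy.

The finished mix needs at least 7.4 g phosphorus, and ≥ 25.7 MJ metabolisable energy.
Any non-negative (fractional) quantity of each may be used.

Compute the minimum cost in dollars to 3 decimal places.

Set it up as a linear program. Let x1 = kg of cassava meal, x2 = kg of barley, x3 = kg of pea protein, x4 = kg of alfalfa meal, x5 = kg of rice bran, x6 = kg of barley bran.
Minimise 0.25x1 + 0.31x2 + 1.27x3 + 0.37x4 + 0.25x5 + 0.16x6 s.t.:
  1x1 + 3.5x2 + 6.4x3 + 2.7x4 + 17.1x5 + 8.2x6 ≥ 7.4   (phosphorus)
  12.2x1 + 11.2x2 + 13.2x3 + 8.4x4 + 11.3x5 + 8.7x6 ≥ 25.7   (metabolisable energy)
  x1, x2, x3, x4, x5, x6 ≥ 0.
The cheapest feasible vertex uses only barley bran; cassava meal, barley, pea protein, alfalfa meal, rice bran are not used. The metabolisable energy requirement is met with equality.
Solving gives x6 = 2.954.
Total cost: 0.16·2.954 = 0.47264.

$0.473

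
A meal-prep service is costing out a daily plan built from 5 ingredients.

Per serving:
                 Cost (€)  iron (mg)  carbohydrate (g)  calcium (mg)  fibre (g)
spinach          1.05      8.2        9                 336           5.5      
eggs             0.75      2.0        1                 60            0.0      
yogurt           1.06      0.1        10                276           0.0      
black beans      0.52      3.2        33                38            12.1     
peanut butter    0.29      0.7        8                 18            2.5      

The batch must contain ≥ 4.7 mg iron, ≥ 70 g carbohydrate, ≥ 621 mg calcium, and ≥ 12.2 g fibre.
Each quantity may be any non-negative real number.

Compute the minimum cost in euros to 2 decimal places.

€2.61

Treat it as an LP. Let x1 = servings of spinach, x2 = servings of eggs, x3 = servings of yogurt, x4 = servings of black beans, x5 = servings of peanut butter.
min 1.05x1 + 0.75x2 + 1.06x3 + 0.52x4 + 0.29x5 subject to:
  8.2x1 + 2x2 + 0.1x3 + 3.2x4 + 0.7x5 ≥ 4.7   (iron)
  9x1 + 1x2 + 10x3 + 33x4 + 8x5 ≥ 70   (carbohydrate)
  336x1 + 60x2 + 276x3 + 38x4 + 18x5 ≥ 621   (calcium)
  5.5x1 + 12.1x4 + 2.5x5 ≥ 12.2   (fibre)
  x1, x2, x3, x4, x5 ≥ 0.
The cheapest feasible vertex uses only spinach, black beans; eggs, yogurt, peanut butter are not used. There the carbohydrate and calcium constraints are tight.
That vertex is x1 = 1.66, x4 = 1.669.
Total cost: 1.05·1.66 + 0.52·1.669 = 2.6109.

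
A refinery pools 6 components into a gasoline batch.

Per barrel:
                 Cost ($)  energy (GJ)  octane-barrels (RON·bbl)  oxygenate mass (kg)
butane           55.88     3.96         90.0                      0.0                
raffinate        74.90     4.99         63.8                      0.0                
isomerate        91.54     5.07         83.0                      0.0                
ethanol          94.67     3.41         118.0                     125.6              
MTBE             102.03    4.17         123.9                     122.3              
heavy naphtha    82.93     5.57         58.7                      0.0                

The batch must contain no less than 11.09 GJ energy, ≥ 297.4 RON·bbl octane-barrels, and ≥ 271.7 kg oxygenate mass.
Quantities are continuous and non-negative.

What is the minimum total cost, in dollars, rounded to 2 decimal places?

$252.44

Let x1 = barrels of butane, x2 = barrels of raffinate, x3 = barrels of isomerate, x4 = barrels of ethanol, x5 = barrels of MTBE, x6 = barrels of heavy naphtha.
min 55.88x1 + 74.9x2 + 91.54x3 + 94.67x4 + 102.03x5 + 82.93x6 s.t.:
  3.96x1 + 4.99x2 + 5.07x3 + 3.41x4 + 4.17x5 + 5.57x6 ≥ 11.09   (energy)
  90x1 + 63.8x2 + 83x3 + 118x4 + 123.9x5 + 58.7x6 ≥ 297.4   (octane-barrels)
  125.6x4 + 122.3x5 ≥ 271.7   (oxygenate mass)
  x1, x2, x3, x4, x5, x6 ≥ 0.
The minimum-cost mix takes nothing from raffinate, isomerate, ethanol, heavy naphtha — only butane, MTBE. There the energy and oxygenate mass constraints are tight.
Solving gives x1 = 0.46111, x5 = 2.2216.
Hence cost = 55.88·0.46111 + 102.03·2.2216 = $252.4367.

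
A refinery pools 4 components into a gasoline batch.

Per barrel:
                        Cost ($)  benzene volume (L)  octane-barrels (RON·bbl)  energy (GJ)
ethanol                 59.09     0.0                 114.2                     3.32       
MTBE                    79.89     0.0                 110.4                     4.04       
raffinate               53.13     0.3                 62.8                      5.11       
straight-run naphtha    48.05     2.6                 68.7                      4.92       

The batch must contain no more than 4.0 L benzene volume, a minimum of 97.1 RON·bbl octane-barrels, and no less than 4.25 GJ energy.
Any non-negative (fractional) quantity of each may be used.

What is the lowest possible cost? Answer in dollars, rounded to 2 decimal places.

Let x1 = barrels of ethanol, x2 = barrels of MTBE, x3 = barrels of raffinate, x4 = barrels of straight-run naphtha.
min 59.09x1 + 79.89x2 + 53.13x3 + 48.05x4 with:
  0.3x3 + 2.6x4 ≤ 4   (benzene volume)
  114.2x1 + 110.4x2 + 62.8x3 + 68.7x4 ≥ 97.1   (octane-barrels)
  3.32x1 + 4.04x2 + 5.11x3 + 4.92x4 ≥ 4.25   (energy)
  x1, x2, x3, x4 ≥ 0.
At the optimum only ethanol, straight-run naphtha are positive (MTBE, raffinate = 0). The octane-barrels and energy requirements are met with equality.
Optimal quantities: ethanol = 0.5565 barrels, straight-run naphtha = 0.4883 barrels.
Hence cost = 59.09·0.5565 + 48.05·0.4883 = $56.3464.

$56.35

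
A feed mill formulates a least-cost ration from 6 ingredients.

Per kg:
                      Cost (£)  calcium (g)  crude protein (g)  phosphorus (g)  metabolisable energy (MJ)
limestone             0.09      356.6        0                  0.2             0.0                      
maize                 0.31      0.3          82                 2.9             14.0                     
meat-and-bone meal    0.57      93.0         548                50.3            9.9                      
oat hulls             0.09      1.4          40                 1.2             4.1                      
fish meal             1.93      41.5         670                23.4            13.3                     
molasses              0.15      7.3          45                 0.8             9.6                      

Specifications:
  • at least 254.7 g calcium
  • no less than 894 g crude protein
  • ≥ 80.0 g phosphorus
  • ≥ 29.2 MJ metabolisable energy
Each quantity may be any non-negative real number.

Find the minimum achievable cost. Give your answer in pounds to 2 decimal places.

This is a linear program. Let x1 = kg of limestone, x2 = kg of maize, x3 = kg of meat-and-bone meal, x4 = kg of oat hulls, x5 = kg of fish meal, x6 = kg of molasses.
min 0.09x1 + 0.31x2 + 0.57x3 + 0.09x4 + 1.93x5 + 0.15x6 s.t.:
  356.6x1 + 0.3x2 + 93x3 + 1.4x4 + 41.5x5 + 7.3x6 ≥ 254.7   (calcium)
  82x2 + 548x3 + 40x4 + 670x5 + 45x6 ≥ 894   (crude protein)
  0.2x1 + 2.9x2 + 50.3x3 + 1.2x4 + 23.4x5 + 0.8x6 ≥ 80   (phosphorus)
  14x2 + 9.9x3 + 4.1x4 + 13.3x5 + 9.6x6 ≥ 29.2   (metabolisable energy)
  x1, x2, x3, x4, x5, x6 ≥ 0.
At the optimum only limestone, meat-and-bone meal, molasses are positive (maize, oat hulls, fish meal = 0). Binding constraints: calcium, phosphorus, metabolisable energy.
Optimal quantities: limestone = 0.2765 kg, meat-and-bone meal = 1.567 kg, molasses = 1.426 kg.
Cost = 0.09·0.2765 + 0.57·1.567 + 0.15·1.426 = 1.1320.

£1.13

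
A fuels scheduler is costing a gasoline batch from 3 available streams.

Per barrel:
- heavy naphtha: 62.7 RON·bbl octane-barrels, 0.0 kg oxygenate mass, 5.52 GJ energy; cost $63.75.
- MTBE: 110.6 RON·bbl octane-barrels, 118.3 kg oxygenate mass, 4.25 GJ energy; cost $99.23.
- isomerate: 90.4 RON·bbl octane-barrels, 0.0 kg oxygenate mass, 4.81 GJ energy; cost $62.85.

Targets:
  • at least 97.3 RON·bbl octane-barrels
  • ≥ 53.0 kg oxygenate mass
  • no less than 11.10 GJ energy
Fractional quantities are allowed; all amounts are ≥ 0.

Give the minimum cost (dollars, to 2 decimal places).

This is a linear program. Let x1 = barrels of heavy naphtha, x2 = barrels of MTBE, x3 = barrels of isomerate.
Minimise 63.75x1 + 99.23x2 + 62.85x3 s.t.:
  62.7x1 + 110.6x2 + 90.4x3 ≥ 97.3   (octane-barrels)
  118.3x2 ≥ 53   (oxygenate mass)
  5.52x1 + 4.25x2 + 4.81x3 ≥ 11.1   (energy)
  x1, x2, x3 ≥ 0.
At the optimum only heavy naphtha, MTBE are positive (isomerate = 0). There the oxygenate mass and energy constraints are tight.
That vertex is x1 = 1.666, x2 = 0.448.
Cost = 63.75·1.666 + 99.23·0.448 = 150.6625.

$150.66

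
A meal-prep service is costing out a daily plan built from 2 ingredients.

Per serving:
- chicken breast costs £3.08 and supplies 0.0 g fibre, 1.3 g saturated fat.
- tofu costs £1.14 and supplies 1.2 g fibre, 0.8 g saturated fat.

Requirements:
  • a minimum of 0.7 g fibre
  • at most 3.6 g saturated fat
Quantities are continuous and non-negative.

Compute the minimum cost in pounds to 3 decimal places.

£0.665

Let x1 = servings of chicken breast, x2 = servings of tofu.
Minimize 3.08x1 + 1.14x2 with:
  1.2x2 ≥ 0.7   (fibre)
  1.3x1 + 0.8x2 ≤ 3.6   (saturated fat)
  x1, x2 ≥ 0.
The cheapest feasible vertex uses only tofu; chicken breast is not used. The fibre requirement is met with equality.
So tofu = 0.5833 servings.
Objective = 1.14·0.5833 = 0.66496.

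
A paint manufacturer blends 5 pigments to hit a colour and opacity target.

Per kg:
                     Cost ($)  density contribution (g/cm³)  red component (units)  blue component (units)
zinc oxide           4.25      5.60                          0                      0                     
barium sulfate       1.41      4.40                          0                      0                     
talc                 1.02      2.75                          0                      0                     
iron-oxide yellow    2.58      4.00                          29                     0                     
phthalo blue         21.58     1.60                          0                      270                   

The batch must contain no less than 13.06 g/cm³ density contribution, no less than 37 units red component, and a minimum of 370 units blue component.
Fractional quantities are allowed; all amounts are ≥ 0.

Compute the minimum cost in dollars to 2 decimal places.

Set it up as a linear program. Let x1 = kg of zinc oxide, x2 = kg of barium sulfate, x3 = kg of talc, x4 = kg of iron-oxide yellow, x5 = kg of phthalo blue.
Minimise 4.25x1 + 1.41x2 + 1.02x3 + 2.58x4 + 21.58x5 subject to:
  5.6x1 + 4.4x2 + 2.75x3 + 4x4 + 1.6x5 ≥ 13.06   (density contribution)
  29x4 ≥ 37   (red component)
  270x5 ≥ 370   (blue component)
  x1, x2, x3, x4, x5 ≥ 0.
The minimum-cost mix takes nothing from zinc oxide, talc — only barium sulfate, iron-oxide yellow, phthalo blue. There the density contribution, red component, blue component constraints are tight.
So barium sulfate = 1.31 kg, iron-oxide yellow = 1.2759 kg, phthalo blue = 1.3704 kg.
Cost = 1.41·1.31 + 2.58·1.2759 + 21.58·1.3704 = 34.7122.

$34.71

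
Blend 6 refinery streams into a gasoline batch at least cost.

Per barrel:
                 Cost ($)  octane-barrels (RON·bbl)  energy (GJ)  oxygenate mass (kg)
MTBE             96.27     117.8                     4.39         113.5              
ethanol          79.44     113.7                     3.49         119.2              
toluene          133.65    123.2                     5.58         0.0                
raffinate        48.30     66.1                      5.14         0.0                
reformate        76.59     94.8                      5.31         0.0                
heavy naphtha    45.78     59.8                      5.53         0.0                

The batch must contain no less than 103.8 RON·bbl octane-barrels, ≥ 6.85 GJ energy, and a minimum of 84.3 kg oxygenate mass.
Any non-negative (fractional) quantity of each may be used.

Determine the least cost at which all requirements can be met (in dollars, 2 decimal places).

This is a linear program. Let x1 = barrels of MTBE, x2 = barrels of ethanol, x3 = barrels of toluene, x4 = barrels of raffinate, x5 = barrels of reformate, x6 = barrels of heavy naphtha.
Minimize 96.27x1 + 79.44x2 + 133.65x3 + 48.3x4 + 76.59x5 + 45.78x6 with:
  117.8x1 + 113.7x2 + 123.2x3 + 66.1x4 + 94.8x5 + 59.8x6 ≥ 103.8   (octane-barrels)
  4.39x1 + 3.49x2 + 5.58x3 + 5.14x4 + 5.31x5 + 5.53x6 ≥ 6.85   (energy)
  113.5x1 + 119.2x2 ≥ 84.3   (oxygenate mass)
  x1, x2, x3, x4, x5, x6 ≥ 0.
The optimal basis is {ethanol, heavy naphtha}; MTBE, toluene, raffinate, reformate drop out. Binding constraints: energy and oxygenate mass.
That vertex is x2 = 0.7072, x6 = 0.7924.
Hence cost = 79.44·0.7072 + 45.78·0.7924 = $92.4560.

$92.46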